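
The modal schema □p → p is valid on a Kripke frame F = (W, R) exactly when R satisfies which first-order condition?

This is the T axiom.
Its frame correspondent is reflexivity — ∀x Rxx.

reflexivity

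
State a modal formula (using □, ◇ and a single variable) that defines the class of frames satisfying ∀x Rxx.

This is reflexivity; the standard corresponding axiom is T: □ψ → ψ.

□ψ → ψ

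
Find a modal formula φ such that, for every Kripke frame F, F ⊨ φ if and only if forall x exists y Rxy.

□r → ◇r

A defining formula is □r → ◇r (the D axiom).
Suppose □r→◇r is valid. At any x set V(r)=W. Then □r at x, so ◇r at x, so x has a successor.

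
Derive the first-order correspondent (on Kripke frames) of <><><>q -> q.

This is a Sahlqvist (Geach-type) schema ◇^3□^0q → □^0◇^0q.
First-order correspondent: forall x forall y (x R^3 y -> exists w (y = w & x = w)).

forall x forall y (x R^3 y -> exists w (y = w & x = w))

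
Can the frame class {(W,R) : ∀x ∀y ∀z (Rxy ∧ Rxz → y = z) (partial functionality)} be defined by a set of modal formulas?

Yes — defined by ◇p → □p

The condition is partial functionality. A defining modal formula is ◇p → □p.
Suppose ◇p→□p is valid. Take Rxy, Rxz and set V(p)={y}. Then ◇p at x, so □p at x, so p at z, i.e. z=y.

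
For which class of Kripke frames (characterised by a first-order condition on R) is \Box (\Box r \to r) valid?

Suppose □(□r→r) is valid. Take Rxy and set V(r)={w : Ryw}. Then at y, □r holds; since □(□r→r) at x, □r→r at y, so r at y, i.e. Ryy.
The converse is a direct semantic check.
So the correspondent is shift-reflexivity.

Shift-reflexivity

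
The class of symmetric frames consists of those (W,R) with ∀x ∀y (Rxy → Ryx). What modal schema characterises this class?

This is symmetry; the standard corresponding axiom is B: ψ → □◇ψ.
Suppose ψ→□◇ψ is valid. Take Rxy and set V(ψ)={x}. Then ψ at x, so □◇ψ at x, so ◇ψ at y, so some z with Ryz has ψ; z=x, i.e. Ryx.

ψ → □◇ψ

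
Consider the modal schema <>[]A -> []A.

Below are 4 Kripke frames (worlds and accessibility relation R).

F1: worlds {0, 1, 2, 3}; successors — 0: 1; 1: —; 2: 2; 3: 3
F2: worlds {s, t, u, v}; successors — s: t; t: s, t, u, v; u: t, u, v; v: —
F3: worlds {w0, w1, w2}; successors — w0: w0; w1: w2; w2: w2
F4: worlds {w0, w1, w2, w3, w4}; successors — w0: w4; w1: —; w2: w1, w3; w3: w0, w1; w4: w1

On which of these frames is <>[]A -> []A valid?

F3

This is the axiom for the Euclidean property; its first-order frame correspondent is forall x forall y forall z (Rxy & Rxz -> Ryz).
F1: fails — R01 and R01 but not R11.
F2: fails — Rtv and Rtv but not Rvv.
F3: holds.
F4: fails — Rw0w4 and Rw0w4 but not Rw4w4.
Valid on: F3.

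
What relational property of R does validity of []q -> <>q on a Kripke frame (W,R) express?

seriality: forall x exists y Rxy

Suppose □q→◇q is valid. At any x set V(q)=W. Then □q at x, so ◇q at x, so x has a successor.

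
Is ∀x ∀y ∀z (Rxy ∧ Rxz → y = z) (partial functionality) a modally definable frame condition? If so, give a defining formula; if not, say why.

Yes, by ◇p → □p

Yes: it is partial functionality, defined by the CD schema ◇p → □p.
Suppose ◇p→□p is valid. Take Rxy, Rxz and set V(p)={y}. Then ◇p at x, so □p at x, so p at z, i.e. z=y.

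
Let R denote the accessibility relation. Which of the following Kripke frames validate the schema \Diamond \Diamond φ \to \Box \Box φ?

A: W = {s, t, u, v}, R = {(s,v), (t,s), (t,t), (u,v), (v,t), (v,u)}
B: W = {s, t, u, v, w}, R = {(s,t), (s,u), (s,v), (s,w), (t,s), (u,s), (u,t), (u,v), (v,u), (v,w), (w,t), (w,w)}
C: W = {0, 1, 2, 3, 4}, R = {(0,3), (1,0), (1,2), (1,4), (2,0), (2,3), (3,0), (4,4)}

This is the axiom for a generalized confluence (Geach) condition; its first-order frame correspondent is \forall x \forall y \forall z ((x R^2 y \wedge x R^2 z) \to \exists w (y = w \wedge z = w)).
A: fails — sR²t, sR²u but t ≠ u.
B: fails — sR²s, sR²t but s ≠ t.
C: fails — 1R²0, 1R²3 but 0 ≠ 3.

none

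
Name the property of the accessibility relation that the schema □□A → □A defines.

density: ∀x ∀y (Rxy → ∃z (Rxz ∧ Rzy))

This schema is the C4 axiom.
Its frame correspondent is density — ∀x ∀y (Rxy → ∃z (Rxz ∧ Rzy)).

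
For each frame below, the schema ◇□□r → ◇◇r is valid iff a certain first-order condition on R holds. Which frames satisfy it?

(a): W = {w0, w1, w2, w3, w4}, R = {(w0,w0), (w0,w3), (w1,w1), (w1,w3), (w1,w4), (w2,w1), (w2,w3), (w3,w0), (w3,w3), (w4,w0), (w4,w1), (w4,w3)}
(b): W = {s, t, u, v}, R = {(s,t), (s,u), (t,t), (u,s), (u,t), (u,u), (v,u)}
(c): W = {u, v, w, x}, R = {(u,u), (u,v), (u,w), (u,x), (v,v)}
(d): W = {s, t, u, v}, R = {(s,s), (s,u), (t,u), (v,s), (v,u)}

(a), (b)

This is the axiom for a generalized confluence (Geach) condition; its first-order frame correspondent is ∀x ∀y (xRy → ∃w (yR²w ∧ xR²w)).
(a): satisfies the condition.
(b): satisfies the condition.
(c): fails — uRw but no t with wR²t and uR²t.
(d): fails — sRu but no w with uR²w and sR²w.
Valid on: (a), (b).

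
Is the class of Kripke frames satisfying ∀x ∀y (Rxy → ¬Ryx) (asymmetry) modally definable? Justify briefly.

No — not modally definable

If a class were modally definable it would be closed under surjective bounded morphisms (Goldblatt–Thomason).
The 3-cycle (worlds w0,w1,w2 with w0→w1→w2→w0) is asymmetric. Mapping every world to a single reflexive point • is a surjective bounded morphism, and the reflexive point is not asymmetric (R•• but asymmetry requires ¬R••).
Hence asymmetry is not modally definable.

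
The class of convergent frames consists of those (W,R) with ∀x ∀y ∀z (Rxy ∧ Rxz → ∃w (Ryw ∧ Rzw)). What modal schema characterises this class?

◇□q → □◇q

The condition is convergence. The .2 schema ◇□q → □◇q defines it.
Suppose ◇□q→□◇q is valid. Take Rxy, Rxz and set V(q)={w : Ryw}. Then □q at y so ◇□q at x, so □◇q at x, so ◇q at z, giving w with Rzw and Ryw.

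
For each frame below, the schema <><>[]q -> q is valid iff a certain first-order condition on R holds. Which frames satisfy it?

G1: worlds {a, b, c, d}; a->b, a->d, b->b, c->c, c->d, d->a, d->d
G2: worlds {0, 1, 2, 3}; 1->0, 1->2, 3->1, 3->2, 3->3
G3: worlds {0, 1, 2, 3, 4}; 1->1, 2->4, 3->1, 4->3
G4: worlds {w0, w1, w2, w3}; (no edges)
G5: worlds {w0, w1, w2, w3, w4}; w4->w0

G4, G5

Frame correspondent (Sahlqvist): forall x forall y (x R^2 y -> exists w (yRw & x = w)) — i.e. a generalized confluence (Geach) condition.
G1: fails — aR²a but no w with aRw and a=w.
G2: fails — 3R²0 but no w with 0Rw and 3=w.
G3: fails — 2R²3 but no w with 3Rw and 2=w.
G4: satisfies the condition.
G5: satisfies the condition.
Valid on: G4, G5.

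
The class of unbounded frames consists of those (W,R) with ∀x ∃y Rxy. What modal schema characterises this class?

□p → ◇p

A defining formula is □p → ◇p (the D axiom).
Suppose □p→◇p is valid. At any x set V(p)=W. Then □p at x, so ◇p at x, so x has a successor.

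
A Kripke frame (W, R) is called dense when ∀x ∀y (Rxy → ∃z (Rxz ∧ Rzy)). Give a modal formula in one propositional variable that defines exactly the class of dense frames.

This is density; the standard corresponding axiom is C4: □□s → □s.
Suppose □□s→□s is valid. Take Rxy and set V(s)={w : xR²w}. Then □□s at x, so □s at x, so s at y, i.e. ∃z(Rxz∧Rzy).

□□s → □s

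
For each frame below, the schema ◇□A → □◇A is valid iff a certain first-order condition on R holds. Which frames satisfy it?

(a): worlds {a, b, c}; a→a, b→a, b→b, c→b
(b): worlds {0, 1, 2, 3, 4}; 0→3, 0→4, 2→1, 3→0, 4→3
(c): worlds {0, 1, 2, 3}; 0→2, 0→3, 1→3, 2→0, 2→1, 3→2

(a)

The schema corresponds to convergence: ∀x ∀y ∀z (Rxy ∧ Rxz → ∃w (Ryw ∧ Rzw)).
(a): satisfies the condition.
(b): fails — R04 and R03 but 4 and 3 have no common successor.
(c): fails — R02 and R03 but 2 and 3 have no common successor.
Valid on: (a).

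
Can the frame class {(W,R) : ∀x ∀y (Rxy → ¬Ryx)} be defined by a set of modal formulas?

Any modally definable frame class is closed under surjective bounded morphisms.
The 3-cycle (worlds w0,w1,w2 with w0→w1→w2→w0) is asymmetric. Mapping every world to a single reflexive point • is a surjective bounded morphism, and the reflexive point is not asymmetric (R•• but asymmetry requires ¬R••).
Hence asymmetry is not modally definable.

Not modally definable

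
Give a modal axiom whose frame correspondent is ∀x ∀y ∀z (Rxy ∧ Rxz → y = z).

This is partial functionality; the standard corresponding axiom is CD: ◇r → □r.
Suppose ◇r→□r is valid. Take Rxy, Rxz and set V(r)={y}. Then ◇r at x, so □r at x, so r at z, i.e. z=y.

◇r → □r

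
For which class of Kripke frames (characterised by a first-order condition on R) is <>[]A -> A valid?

Symmetry

Replacing A by ¬A and contraposing gives the equivalent schema A → □◇A.
Suppose A→□◇A is valid. Take Rxy and set V(A)={x}. Then A at x, so □◇A at x, so ◇A at y, so some z with Ryz has A; z=x, i.e. Ryx.
Conversely, any frame satisfying forall x forall y (Rxy -> Ryx) validates the schema.
Frame condition: forall x forall y (Rxy -> Ryx).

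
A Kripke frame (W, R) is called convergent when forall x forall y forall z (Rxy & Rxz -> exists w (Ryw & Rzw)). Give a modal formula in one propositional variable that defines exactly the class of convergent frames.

◇□p → □◇p

This is convergence; the standard corresponding axiom is .2: ◇□p → □◇p.
Suppose ◇□p→□◇p is valid. Take Rxy, Rxz and set V(p)={w : Ryw}. Then □p at y so ◇□p at x, so □◇p at x, so ◇p at z, giving w with Rzw and Ryw.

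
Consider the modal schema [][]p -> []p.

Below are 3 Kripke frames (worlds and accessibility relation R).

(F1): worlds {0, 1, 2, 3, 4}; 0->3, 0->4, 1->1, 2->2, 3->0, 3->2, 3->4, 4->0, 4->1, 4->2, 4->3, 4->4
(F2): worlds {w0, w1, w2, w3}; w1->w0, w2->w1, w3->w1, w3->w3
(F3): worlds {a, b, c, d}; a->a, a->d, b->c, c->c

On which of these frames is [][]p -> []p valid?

(F1), (F3)

The schema corresponds to density: forall x forall y (Rxy -> exists z (Rxz & Rzy)).
(F1): condition met.
(F2): fails — Rw1w0 but no z with Rw1z and Rzw0.
(F3): condition met.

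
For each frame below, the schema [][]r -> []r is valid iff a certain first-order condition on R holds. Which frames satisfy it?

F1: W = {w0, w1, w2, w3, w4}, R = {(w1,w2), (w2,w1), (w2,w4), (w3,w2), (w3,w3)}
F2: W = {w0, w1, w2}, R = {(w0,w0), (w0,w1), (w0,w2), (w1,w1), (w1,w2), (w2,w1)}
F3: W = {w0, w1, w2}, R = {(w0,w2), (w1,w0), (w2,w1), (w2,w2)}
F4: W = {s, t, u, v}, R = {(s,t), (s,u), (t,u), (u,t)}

F2

This is the axiom for density; its first-order frame correspondent is forall x forall y (Rxy -> exists z (Rxz & Rzy)).
F1: fails — Rw1w2 but no z with Rw1z and Rzw2.
F2: condition met.
F3: fails — Rw1w0 but no z with Rw1z and Rzw0.
F4: fails — Rtu but no z with Rtz and Rzu.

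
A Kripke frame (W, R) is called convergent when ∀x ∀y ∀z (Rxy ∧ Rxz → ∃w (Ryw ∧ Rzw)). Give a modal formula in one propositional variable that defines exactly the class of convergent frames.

The condition is convergence. The .2 schema ◇□s → □◇s defines it.
Suppose ◇□s→□◇s is valid. Take Rxy, Rxz and set V(s)={w : Ryw}. Then □s at y so ◇□s at x, so □◇s at x, so ◇s at z, giving w with Rzw and Ryw.

◇□s → □◇s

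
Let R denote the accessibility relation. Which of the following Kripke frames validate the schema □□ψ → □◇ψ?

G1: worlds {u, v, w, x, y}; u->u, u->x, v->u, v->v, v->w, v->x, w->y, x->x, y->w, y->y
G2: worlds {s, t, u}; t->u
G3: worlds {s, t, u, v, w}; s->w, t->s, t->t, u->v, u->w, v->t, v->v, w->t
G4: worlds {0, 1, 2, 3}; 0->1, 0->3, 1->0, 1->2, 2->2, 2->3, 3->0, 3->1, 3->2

G1, G3, G4

This is the axiom for a generalized confluence (Geach) condition; its first-order frame correspondent is ∀x ∀z (xRz → ∃w (xR²w ∧ zRw)).
G1: holds.
G2: fails — tRu but no w with tR²w and uRw.
G3: holds.
G4: holds.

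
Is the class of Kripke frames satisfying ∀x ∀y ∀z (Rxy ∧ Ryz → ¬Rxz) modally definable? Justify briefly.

Not definable by any modal formula

Modal frame validity is preserved under surjective bounded morphisms.
The 5-cycle (worlds a,b,c,d,e with a→b→c→d→e→a) is intransitive. Mapping every world to a single reflexive point • is a surjective bounded morphism; the reflexive point is not intransitive (R••∧R•• but R••).
Hence intransitivity is not modally definable.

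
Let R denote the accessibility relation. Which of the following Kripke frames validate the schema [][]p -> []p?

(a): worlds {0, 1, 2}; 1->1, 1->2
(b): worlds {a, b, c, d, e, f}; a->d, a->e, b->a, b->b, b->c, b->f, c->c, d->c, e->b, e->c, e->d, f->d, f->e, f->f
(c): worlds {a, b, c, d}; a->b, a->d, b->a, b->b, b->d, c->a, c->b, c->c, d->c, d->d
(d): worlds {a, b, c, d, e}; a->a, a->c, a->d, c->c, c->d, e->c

Frame correspondent (Sahlqvist): forall x forall y (Rxy -> exists z (Rxz & Rzy)) — i.e. density.
(a): ✓.
(b): fails — Rae but no z with Raz and Rze.
(c): ✓.
(d): ✓.

(a), (c), (d)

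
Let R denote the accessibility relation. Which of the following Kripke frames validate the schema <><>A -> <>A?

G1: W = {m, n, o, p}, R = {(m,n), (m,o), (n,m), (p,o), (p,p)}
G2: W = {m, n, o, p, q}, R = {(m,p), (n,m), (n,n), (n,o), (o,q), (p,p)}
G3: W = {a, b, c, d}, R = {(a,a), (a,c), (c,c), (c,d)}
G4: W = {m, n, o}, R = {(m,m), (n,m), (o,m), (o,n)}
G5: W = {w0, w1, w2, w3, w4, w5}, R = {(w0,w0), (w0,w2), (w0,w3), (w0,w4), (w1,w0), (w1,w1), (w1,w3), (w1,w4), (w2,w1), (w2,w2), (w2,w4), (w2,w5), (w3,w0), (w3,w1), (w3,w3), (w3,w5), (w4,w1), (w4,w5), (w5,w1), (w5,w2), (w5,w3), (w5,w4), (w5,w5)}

Frame correspondent (Sahlqvist): forall x forall y (x R^2 y -> exists w (y = w & xRw)) — i.e. a generalized confluence (Geach) condition.
G1: fails — mR²m but no w with m=w and mRw.
G2: fails — nR²p but no w with p=w and nRw.
G3: fails — aR²d but no w with d=w and aRw.
G4: satisfies the condition.
G5: fails — w0R²w1 but no w with w1=w and w0Rw.
Valid on: G4.

G4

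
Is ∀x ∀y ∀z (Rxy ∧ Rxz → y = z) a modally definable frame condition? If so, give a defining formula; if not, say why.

Yes, by ◇r → □r

Yes: it is partial functionality, defined by the CD schema ◇r → □r.
Suppose ◇r→□r is valid. Take Rxy, Rxz and set V(r)={y}. Then ◇r at x, so □r at x, so r at z, i.e. z=y.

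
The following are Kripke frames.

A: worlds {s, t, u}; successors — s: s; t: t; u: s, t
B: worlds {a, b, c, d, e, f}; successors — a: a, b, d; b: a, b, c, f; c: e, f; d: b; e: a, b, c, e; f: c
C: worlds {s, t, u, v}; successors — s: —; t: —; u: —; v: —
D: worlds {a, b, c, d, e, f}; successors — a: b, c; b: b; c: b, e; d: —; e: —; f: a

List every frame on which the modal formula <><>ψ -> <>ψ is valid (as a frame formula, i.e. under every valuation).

The schema corresponds to transitivity: forall x forall y forall z (Rxy & Ryz -> Rxz).
A: holds.
B: fails — Rbc and Rce but not Rbe.
C: holds.
D: fails — Rac and Rce but not Rae.

A, C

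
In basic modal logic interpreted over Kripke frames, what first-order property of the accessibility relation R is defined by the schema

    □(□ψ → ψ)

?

Suppose □(□ψ→ψ) is valid. Take Rxy and set V(ψ)={w : Ryw}. Then at y, □ψ holds; since □(□ψ→ψ) at x, □ψ→ψ at y, so ψ at y, i.e. Ryy.
Conversely, on a frame with shift-reflexivity the schema holds at every world under every valuation.
So the correspondent is shift-reflexivity.

shift-reflexivity: ∀x ∀y (Rxy → Ryy)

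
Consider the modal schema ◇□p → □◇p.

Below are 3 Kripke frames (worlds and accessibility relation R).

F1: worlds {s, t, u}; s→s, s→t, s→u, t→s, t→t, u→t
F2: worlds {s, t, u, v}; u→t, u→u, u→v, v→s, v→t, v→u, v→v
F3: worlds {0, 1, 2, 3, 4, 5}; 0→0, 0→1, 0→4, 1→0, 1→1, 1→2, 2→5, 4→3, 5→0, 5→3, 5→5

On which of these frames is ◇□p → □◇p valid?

F1

Frame correspondent (Sahlqvist): ∀x ∀y ∀z (Rxy ∧ Rxz → ∃w (Ryw ∧ Rzw)) — i.e. convergence.
F1: ✓.
F2: fails — Ruv and Rut but v and t have no common successor.
F3: fails — R00 and R04 but 0 and 4 have no common successor.
Valid on: F1.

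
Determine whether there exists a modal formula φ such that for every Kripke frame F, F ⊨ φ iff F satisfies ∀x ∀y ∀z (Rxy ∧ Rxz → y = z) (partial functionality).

The condition is partial functionality. A defining modal formula is ◇r → □r.
Suppose ◇r→□r is valid. Take Rxy, Rxz and set V(r)={y}. Then ◇r at x, so □r at x, so r at z, i.e. z=y.

Yes — defined by ◇r → □r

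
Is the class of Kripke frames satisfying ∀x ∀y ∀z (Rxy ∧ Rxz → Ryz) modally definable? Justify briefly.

The condition is the Euclidean property. A defining modal formula is ◇q → □◇q.
Suppose ◇q→□◇q is valid. Take Rxy, Rxz and set V(q)={y}. Then ◇q at x, so □◇q at x, so ◇q at z, so some w with Rzw has q; w=y, i.e. Rzy. By symmetry of the argument, Ryz.

Yes, by ◇q → □◇q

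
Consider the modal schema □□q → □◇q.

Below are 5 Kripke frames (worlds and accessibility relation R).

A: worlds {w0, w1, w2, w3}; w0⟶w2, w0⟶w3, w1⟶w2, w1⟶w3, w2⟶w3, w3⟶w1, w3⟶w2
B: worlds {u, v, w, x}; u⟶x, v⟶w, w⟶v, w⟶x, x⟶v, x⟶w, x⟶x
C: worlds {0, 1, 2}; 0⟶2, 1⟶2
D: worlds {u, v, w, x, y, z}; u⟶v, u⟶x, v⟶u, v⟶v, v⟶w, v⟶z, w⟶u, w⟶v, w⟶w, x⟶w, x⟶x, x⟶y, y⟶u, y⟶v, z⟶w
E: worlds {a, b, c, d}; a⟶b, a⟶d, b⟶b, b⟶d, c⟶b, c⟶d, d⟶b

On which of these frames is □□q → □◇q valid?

The schema corresponds to a generalized confluence (Geach) condition: ∀x ∀z (xRz → ∃w (xR²w ∧ zRw)).
A: condition met.
B: condition met.
C: fails — 0R2 but no w with 0R²w and 2Rw.
D: condition met.
E: condition met.
Valid on: A, B, D, E.

A, B, D, E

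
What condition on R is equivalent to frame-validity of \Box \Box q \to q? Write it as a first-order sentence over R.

\forall x \exists w (x R^2 w \wedge x = w)

This is a Sahlqvist (Geach-type) schema ◇^0□^2q → □^0◇^0q.
First-order correspondent: \forall x \exists w (x R^2 w \wedge x = w).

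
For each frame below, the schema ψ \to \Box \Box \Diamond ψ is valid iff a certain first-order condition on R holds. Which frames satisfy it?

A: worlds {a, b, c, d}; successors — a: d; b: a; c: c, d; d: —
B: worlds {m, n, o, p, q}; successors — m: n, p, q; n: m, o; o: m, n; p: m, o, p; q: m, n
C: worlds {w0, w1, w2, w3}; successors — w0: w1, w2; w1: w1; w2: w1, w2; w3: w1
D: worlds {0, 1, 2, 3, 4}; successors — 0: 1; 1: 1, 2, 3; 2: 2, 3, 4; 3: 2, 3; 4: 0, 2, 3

This is the axiom for a generalized confluence (Geach) condition; its first-order frame correspondent is \forall x \forall z (x R^2 z \to \exists w (x = w \wedge zRw)).
A: fails — bR²d but no w with b=w and dRw.
B: fails — mR²m but no w with m=w and mRw.
C: fails — w0R²w1 but no w with w0=w and w1Rw.
D: fails — 0R²1 but no w with 0=w and 1Rw.
Valid on no frame.

none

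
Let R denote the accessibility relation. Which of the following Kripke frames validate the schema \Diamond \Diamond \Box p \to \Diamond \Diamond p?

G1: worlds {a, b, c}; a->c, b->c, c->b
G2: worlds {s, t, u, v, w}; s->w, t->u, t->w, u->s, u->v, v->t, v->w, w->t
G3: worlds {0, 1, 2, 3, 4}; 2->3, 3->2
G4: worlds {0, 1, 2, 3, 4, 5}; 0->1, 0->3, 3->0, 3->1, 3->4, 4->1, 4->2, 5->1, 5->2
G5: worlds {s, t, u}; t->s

G5

The schema corresponds to a generalized confluence (Geach) condition: \forall x \forall y (x R^2 y \to \exists w (yRw \wedge x R^2 w)).
G1: fails — aR²b but no w with bRw and aR²w.
G2: fails — sR²t but no w* with tRw* and sR²w*.
G3: fails — 2R²2 but no w with 2Rw and 2R²w.
G4: fails — 0R²1 but no w with 1Rw and 0R²w.
G5: holds.
Valid on: G5.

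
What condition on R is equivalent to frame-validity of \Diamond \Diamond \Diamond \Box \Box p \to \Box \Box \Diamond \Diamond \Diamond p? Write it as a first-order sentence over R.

This is a Sahlqvist (Geach-type) schema ◇^3□^2p → □^2◇^3p.
Minimal-valuation argument: fix x; take any y with xR^3y and any z with xR^2z. Set V(p) to the set of worlds R-reachable from y in exactly 2 steps. Then □^2p holds at y, so the antecedent holds at x; validity forces ◇^3p at z, giving a w with zR^3w and yR^2w.
First-order correspondent: \forall x \forall y \forall z ((x R^3 y \wedge x R^2 z) \to \exists w (y R^2 w \wedge z R^3 w)).

\forall x \forall y \forall z ((x R^3 y \wedge x R^2 z) \to \exists w (y R^2 w \wedge z R^3 w))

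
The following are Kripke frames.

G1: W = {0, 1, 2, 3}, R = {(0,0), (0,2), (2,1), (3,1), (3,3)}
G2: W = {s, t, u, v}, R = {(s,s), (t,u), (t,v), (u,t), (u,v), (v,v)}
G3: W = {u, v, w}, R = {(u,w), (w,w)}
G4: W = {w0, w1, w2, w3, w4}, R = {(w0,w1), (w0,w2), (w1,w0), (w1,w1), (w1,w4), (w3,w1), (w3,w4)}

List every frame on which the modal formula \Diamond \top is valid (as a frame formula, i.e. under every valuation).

G2

The schema corresponds to seriality: \forall x \exists y Rxy.
G1: fails — world 1 has no successor.
G2: condition met.
G3: fails — world v has no successor.
G4: fails — world w2 has no successor.
Valid on: G2.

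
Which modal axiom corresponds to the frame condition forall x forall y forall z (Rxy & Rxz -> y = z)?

The condition is partial functionality. The CD schema ◇q → □q defines it.
Suppose ◇q→□q is valid. Take Rxy, Rxz and set V(q)={y}. Then ◇q at x, so □q at x, so q at z, i.e. z=y.

◇q → □q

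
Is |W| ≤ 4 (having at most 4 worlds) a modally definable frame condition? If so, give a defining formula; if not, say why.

If a class were modally definable it would be closed under disjoint unions (Goldblatt–Thomason).
Any modal formula valid on each of 5 disjoint one-world frames is valid on their disjoint union (validity is preserved under disjoint unions). Each one-world frame has |W|=1≤4, but the union has |W|=5.
So no modal formula (or set of formulas) defines exactly the |W|≤4 frames.

No — not modally definable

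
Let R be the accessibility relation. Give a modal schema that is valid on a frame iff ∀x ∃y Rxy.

The condition is seriality. The D schema □r → ◇r defines it.

□r → ◇r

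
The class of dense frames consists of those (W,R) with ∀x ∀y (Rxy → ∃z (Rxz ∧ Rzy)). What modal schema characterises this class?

□□s → □s

A defining formula is □□s → □s (the C4 axiom).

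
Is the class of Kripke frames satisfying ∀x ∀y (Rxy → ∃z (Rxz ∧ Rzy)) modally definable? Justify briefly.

Definable; □□r → □r defines it

The condition is density. A defining modal formula is □□r → □r.
Suppose □□r→□r is valid. Take Rxy and set V(r)={w : xR²w}. Then □□r at x, so □r at x, so r at y, i.e. ∃z(Rxz∧Rzy).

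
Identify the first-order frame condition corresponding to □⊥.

emptiness of R

□⊥ is valid iff no world has any successor (otherwise □⊥ fails at any world with one).
The converse is a direct semantic check.
Frame condition: ∀x ∀y ¬Rxy.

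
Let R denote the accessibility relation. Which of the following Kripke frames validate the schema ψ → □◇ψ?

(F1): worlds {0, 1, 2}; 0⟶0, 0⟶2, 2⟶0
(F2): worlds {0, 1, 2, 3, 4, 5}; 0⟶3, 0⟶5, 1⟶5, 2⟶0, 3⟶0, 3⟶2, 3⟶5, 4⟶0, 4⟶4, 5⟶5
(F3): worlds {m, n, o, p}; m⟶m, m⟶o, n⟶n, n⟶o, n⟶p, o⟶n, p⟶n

(F1)

The schema corresponds to symmetry: ∀x ∀y (Rxy → Ryx).
(F1): holds.
(F2): fails — R32 but not R23.
(F3): fails — Rmo but not Rom.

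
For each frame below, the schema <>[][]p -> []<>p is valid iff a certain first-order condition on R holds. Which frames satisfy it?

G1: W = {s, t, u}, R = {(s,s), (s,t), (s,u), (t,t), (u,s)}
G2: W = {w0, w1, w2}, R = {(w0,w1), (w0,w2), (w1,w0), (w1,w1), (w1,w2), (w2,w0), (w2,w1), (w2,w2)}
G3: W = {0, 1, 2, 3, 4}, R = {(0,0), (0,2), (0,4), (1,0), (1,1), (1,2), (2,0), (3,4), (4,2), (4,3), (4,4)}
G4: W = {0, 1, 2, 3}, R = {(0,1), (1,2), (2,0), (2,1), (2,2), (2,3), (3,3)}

The schema corresponds to a generalized confluence (Geach) condition: forall x forall y forall z ((xRy & xRz) -> exists w (y R^2 w & zRw)).
G1: fails — sRt, sRu but no w with tR²w and uRw.
G2: holds.
G3: fails — 4R3, 4R2 but no w with 3R²w and 2Rw.
G4: fails — 2R0, 2R0 but no w with 0R²w and 0Rw.
Valid on: G2.

G2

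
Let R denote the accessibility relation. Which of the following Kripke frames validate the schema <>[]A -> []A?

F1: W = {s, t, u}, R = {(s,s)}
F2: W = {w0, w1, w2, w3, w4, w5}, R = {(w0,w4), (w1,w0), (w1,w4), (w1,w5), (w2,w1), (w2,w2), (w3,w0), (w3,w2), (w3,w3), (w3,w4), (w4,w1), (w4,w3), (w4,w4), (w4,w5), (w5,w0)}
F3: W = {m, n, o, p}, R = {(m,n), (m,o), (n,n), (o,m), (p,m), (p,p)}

This is the axiom for the Euclidean property; its first-order frame correspondent is forall x forall y forall z (Rxy & Rxz -> Ryz).
F1: condition met.
F2: fails — Rw1w5 and Rw1w5 but not Rw5w5.
F3: fails — Rmo and Rmo but not Roo.

F1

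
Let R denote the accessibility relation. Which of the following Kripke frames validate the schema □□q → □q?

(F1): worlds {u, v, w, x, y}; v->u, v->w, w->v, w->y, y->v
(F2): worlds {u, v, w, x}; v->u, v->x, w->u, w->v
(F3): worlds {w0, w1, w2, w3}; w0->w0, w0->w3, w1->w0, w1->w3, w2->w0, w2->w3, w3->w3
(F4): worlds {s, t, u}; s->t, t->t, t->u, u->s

(F3)

The schema corresponds to density: ∀x ∀y (Rxy → ∃z (Rxz ∧ Rzy)).
(F1): fails — Rvw but no z with Rvz and Rzw.
(F2): fails — Rvu but no z with Rvz and Rzu.
(F3): holds.
(F4): fails — Rus but no z with Ruz and Rzs.
Valid on: (F3).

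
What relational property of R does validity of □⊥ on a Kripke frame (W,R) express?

Emptiness of R

□⊥ is valid iff no world has any successor (otherwise □⊥ fails at any world with one).
Conversely, on a frame with emptiness of R the schema holds at every world under every valuation.
Frame condition: ∀x ∀y ¬Rxy.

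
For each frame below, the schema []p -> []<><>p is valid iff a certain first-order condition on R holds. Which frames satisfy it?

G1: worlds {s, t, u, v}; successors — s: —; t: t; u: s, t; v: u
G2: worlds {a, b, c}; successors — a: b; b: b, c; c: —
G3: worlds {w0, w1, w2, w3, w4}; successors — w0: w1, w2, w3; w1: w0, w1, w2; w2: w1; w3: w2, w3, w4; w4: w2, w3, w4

This is the axiom for a generalized confluence (Geach) condition; its first-order frame correspondent is forall x forall z (xRz -> exists w (xRw & z R^2 w)).
G1: fails — uRs but no w with uRw and sR²w.
G2: fails — bRc but no w with bRw and cR²w.
G3: holds.
Valid on: G3.

G3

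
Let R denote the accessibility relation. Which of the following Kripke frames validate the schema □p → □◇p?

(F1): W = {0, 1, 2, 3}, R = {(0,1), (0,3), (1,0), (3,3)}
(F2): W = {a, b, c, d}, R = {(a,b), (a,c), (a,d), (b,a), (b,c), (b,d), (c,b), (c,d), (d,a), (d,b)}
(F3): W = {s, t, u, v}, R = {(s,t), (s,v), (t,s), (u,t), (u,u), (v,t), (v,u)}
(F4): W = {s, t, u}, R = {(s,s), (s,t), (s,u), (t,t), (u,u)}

The schema corresponds to a generalized confluence (Geach) condition: ∀x ∀z (xRz → ∃w (xRw ∧ zRw)).
(F1): fails — 0R1 but no w with 0Rw and 1Rw.
(F2): satisfies the condition.
(F3): fails — sRt but no w with sRw and tRw.
(F4): satisfies the condition.

(F2), (F4)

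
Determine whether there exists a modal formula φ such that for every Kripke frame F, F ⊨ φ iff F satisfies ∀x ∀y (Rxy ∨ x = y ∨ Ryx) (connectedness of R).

If a class were modally definable it would be closed under disjoint unions (Goldblatt–Thomason).
Take 3 disjoint single-world reflexive frames: each is trivially connected, but their disjoint union has 3 worlds with no edge between distinct components, so it is not connected.
So no modal formula (or set of formulas) defines exactly the connected frames.

No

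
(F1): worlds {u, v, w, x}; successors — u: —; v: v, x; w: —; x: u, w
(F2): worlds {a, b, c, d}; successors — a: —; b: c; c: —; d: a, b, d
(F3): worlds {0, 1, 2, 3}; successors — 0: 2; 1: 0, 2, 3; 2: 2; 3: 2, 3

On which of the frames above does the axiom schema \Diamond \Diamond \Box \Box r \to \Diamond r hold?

(F3)

This is the axiom for a generalized confluence (Geach) condition; its first-order frame correspondent is \forall x \forall y (x R^2 y \to \exists w (y R^2 w \wedge xRw)).
(F1): fails — vR²u but no t with uR²t and vRt.
(F2): fails — dR²a but no w with aR²w and dRw.
(F3): condition met.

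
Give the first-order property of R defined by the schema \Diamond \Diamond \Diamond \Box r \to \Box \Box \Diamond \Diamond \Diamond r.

This is a Sahlqvist (Geach-type) schema ◇^3□^1r → □^2◇^3r.
Minimal-valuation argument: fix x; take any y with xR^3y and any z with xR^2z. Set V(r) to the set of worlds R-reachable from y in exactly 1 step. Then □^1r holds at y, so the antecedent holds at x; validity forces ◇^3r at z, giving a w with zR^3w and yR^1w.
First-order correspondent: \forall x \forall y \forall z ((x R^3 y \wedge x R^2 z) \to \exists w (yRw \wedge z R^3 w)).

\forall x \forall y \forall z ((x R^3 y \wedge x R^2 z) \to \exists w (yRw \wedge z R^3 w))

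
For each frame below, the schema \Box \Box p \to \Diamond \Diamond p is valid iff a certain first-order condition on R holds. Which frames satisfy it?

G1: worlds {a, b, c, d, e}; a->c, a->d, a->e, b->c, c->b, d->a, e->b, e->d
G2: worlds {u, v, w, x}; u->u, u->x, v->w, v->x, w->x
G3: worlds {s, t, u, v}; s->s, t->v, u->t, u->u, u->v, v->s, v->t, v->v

G1, G3

This is the axiom for a generalized confluence (Geach) condition; its first-order frame correspondent is \forall x \exists w (x R^2 w \wedge x R^2 w).
G1: satisfies the condition.
G2: fails — at w but no t with wR²t and wR²t.
G3: satisfies the condition.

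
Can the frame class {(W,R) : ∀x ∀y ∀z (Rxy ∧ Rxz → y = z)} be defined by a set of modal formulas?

This is a Sahlqvist condition; the CD axiom ◇r → □r defines it.
Suppose ◇r→□r is valid. Take Rxy, Rxz and set V(r)={y}. Then ◇r at x, so □r at x, so r at z, i.e. z=y.

Definable; ◇r → □r defines it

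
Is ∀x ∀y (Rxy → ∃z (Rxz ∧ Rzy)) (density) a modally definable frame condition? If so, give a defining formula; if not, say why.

Yes — defined by □□q → □q

This is a Sahlqvist condition; the C4 axiom □□q → □q defines it.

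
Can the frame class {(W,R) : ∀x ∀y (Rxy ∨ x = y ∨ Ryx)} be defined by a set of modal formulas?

Modal frame validity is preserved under disjoint unions.
Take 2 disjoint single-world reflexive frames: each is trivially connected, but their disjoint union has 2 worlds with no edge between distinct components, so it is not connected.
Hence connectedness of R is not modally definable.

No — not modally definable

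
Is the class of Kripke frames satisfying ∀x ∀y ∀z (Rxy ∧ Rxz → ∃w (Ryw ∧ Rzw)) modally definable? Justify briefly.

Yes: it is convergence, defined by the .2 schema ◇□p → □◇p.

Definable; ◇□p → □◇p defines it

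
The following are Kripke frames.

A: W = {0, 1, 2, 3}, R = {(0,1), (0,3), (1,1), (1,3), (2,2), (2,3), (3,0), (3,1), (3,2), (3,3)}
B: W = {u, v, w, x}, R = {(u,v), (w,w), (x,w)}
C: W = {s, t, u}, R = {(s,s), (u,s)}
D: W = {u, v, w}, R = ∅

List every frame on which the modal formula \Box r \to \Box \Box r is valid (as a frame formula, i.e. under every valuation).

B, C, D

This is the axiom for transitivity; its first-order frame correspondent is \forall x \forall y \forall z (Rxy \wedge Ryz \to Rxz).
A: fails — R23 and R31 but not R21.
B: satisfies the condition.
C: satisfies the condition.
D: satisfies the condition.
Valid on: B, C, D.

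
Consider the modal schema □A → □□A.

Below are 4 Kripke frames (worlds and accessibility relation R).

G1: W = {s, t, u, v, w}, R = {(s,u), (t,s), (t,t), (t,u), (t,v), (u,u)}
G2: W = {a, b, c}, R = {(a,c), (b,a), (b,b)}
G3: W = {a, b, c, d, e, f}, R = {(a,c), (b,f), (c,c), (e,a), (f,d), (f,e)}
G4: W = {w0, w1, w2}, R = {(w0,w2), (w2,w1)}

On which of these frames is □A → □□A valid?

This is the axiom for transitivity; its first-order frame correspondent is ∀x ∀y ∀z (Rxy ∧ Ryz → Rxz).
G1: holds.
G2: fails — Rba and Rac but not Rbc.
G3: fails — Rbf and Rfd but not Rbd.
G4: fails — Rw0w2 and Rw2w1 but not Rw0w1.

G1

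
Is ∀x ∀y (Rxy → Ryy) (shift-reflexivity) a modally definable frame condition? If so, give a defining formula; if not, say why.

Definable; □(□r → r) defines it

Yes: it is shift-reflexivity, defined by the T□ schema □(□r → r).
Suppose □(□r→r) is valid. Take Rxy and set V(r)={w : Ryw}. Then at y, □r holds; since □(□r→r) at x, □r→r at y, so r at y, i.e. Ryy.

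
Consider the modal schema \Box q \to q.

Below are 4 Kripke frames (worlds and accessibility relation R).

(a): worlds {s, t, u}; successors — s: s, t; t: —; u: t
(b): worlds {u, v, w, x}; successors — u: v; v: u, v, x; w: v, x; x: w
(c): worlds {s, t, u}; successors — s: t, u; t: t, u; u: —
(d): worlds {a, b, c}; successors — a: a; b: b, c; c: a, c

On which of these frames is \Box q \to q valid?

The schema corresponds to reflexivity: \forall x Rxx.
(a): fails — world t does not see itself.
(b): fails — world u does not see itself.
(c): fails — world s does not see itself.
(d): condition met.
Valid on: (d).

(d)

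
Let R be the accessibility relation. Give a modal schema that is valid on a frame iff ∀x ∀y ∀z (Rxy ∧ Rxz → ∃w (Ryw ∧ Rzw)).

This is convergence; the standard corresponding axiom is .2: ◇□ψ → □◇ψ.
Suppose ◇□ψ→□◇ψ is valid. Take Rxy, Rxz and set V(ψ)={w : Ryw}. Then □ψ at y so ◇□ψ at x, so □◇ψ at x, so ◇ψ at z, giving w with Rzw and Ryw.

◇□ψ → □◇ψ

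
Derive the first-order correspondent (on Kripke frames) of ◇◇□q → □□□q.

This is a Sahlqvist (Geach-type) schema ◇^2□^1q → □^3◇^0q.
Minimal-valuation argument: fix x; take any y with xR^2y and any z with xR^3z. Set V(q) to the set of worlds R-reachable from y in exactly 1 step. Then □^1q holds at y, so the antecedent holds at x; validity forces ◇^0q at z, giving a w with zR^0w and yR^1w.
First-order correspondent: ∀x ∀y ∀z ((xR²y ∧ xR³z) → ∃w (yRw ∧ z = w)).

∀x ∀y ∀z ((xR²y ∧ xR³z) → ∃w (yRw ∧ z = w))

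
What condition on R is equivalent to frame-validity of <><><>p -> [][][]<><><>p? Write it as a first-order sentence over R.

forall x forall y forall z ((x R^3 y & x R^3 z) -> exists w (y = w & z R^3 w))

This is a Sahlqvist (Geach-type) schema ◇^3□^0p → □^3◇^3p.
Minimal-valuation argument: fix x; take any y with xR^3y and any z with xR^3z. Set V(p) to the set of worlds R-reachable from y in exactly 0 steps. Then □^0p holds at y, so the antecedent holds at x; validity forces ◇^3p at z, giving a w with zR^3w and yR^0w.
First-order correspondent: forall x forall y forall z ((x R^3 y & x R^3 z) -> exists w (y = w & z R^3 w)).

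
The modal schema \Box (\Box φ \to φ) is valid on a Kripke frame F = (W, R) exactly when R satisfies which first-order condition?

Suppose □(□φ→φ) is valid. Take Rxy and set V(φ)={w : Ryw}. Then at y, □φ holds; since □(□φ→φ) at x, □φ→φ at y, so φ at y, i.e. Ryy.
The converse is a direct semantic check.
Frame condition: \forall x \forall y (Rxy \to Ryy).

shift-reflexivity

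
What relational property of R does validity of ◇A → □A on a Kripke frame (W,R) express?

Suppose ◇A→□A is valid. Take Rxy, Rxz and set V(A)={y}. Then ◇A at x, so □A at x, so A at z, i.e. z=y.

partial functionality: ∀x ∀y ∀z (Rxy ∧ Rxz → y = z)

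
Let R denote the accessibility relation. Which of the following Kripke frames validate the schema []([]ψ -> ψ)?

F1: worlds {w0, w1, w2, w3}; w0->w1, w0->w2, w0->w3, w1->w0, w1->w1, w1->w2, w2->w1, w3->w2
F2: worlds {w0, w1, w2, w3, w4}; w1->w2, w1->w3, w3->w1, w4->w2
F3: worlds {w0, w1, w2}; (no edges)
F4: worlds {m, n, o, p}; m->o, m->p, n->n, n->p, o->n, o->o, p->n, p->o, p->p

The schema corresponds to shift-reflexivity: forall x forall y (Rxy -> Ryy).
F1: fails — Rw1w0 but not Rw0w0.
F2: fails — Rw1w2 but not Rw2w2.
F3: holds.
F4: holds.

F3, F4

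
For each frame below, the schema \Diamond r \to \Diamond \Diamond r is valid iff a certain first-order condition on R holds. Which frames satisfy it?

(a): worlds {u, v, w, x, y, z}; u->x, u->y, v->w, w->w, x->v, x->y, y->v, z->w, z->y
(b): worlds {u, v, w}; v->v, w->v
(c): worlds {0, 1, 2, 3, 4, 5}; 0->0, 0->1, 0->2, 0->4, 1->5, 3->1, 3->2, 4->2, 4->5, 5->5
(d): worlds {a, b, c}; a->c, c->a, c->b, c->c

(b), (d)

This is the axiom for a generalized confluence (Geach) condition; its first-order frame correspondent is \forall x \forall y (xRy \to \exists w (y = w \wedge x R^2 w)).
(a): fails — uRx but no t with x=t and uR²t.
(b): ✓.
(c): fails — 3R1 but no w with 1=w and 3R²w.
(d): ✓.
Valid on: (b), (d).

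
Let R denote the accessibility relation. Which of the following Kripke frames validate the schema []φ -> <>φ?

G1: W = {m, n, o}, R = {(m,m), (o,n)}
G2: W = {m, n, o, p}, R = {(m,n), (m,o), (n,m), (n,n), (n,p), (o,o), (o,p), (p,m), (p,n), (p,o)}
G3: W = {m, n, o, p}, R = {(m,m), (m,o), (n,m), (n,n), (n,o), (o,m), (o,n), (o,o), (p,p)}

G2, G3

The schema corresponds to seriality: forall x exists y Rxy.
G1: fails — world n has no successor.
G2: condition met.
G3: condition met.
Valid on: G2, G3.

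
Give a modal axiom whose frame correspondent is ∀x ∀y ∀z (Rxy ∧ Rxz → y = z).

◇p → □p

A defining formula is ◇p → □p (the CD axiom).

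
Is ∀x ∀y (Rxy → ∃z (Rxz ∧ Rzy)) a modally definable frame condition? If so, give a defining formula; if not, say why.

The condition is density. A defining modal formula is □□r → □r.

Definable; □□r → □r defines it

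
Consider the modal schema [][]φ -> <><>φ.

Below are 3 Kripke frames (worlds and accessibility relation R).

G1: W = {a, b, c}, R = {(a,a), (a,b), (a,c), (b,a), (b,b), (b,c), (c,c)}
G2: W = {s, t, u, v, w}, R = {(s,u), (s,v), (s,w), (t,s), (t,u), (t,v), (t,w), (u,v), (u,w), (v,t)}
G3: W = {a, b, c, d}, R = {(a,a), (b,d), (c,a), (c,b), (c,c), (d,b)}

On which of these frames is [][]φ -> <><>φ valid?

This is the axiom for a generalized confluence (Geach) condition; its first-order frame correspondent is forall x exists w (x R^2 w & x R^2 w).
G1: condition met.
G2: fails — at w but no w* with wR²w* and wR²w*.
G3: condition met.

G1, G3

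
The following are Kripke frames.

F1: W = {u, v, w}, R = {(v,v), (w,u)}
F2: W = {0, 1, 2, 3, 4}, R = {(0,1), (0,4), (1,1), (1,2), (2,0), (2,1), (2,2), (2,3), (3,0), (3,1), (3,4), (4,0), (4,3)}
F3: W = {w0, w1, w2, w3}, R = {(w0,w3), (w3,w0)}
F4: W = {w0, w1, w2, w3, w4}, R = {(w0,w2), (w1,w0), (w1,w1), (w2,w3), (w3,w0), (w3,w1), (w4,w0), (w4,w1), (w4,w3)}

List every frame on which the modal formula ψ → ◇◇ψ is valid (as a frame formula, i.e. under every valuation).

Frame correspondent (Sahlqvist): ∀x ∃w (x = w ∧ xR²w) — i.e. a generalized confluence (Geach) condition.
F1: fails — at u but no t with u=t and uR²t.
F2: satisfies the condition.
F3: fails — at w1 but no w with w1=w and w1R²w.
F4: fails — at w0 but no w with w0=w and w0R²w.

F2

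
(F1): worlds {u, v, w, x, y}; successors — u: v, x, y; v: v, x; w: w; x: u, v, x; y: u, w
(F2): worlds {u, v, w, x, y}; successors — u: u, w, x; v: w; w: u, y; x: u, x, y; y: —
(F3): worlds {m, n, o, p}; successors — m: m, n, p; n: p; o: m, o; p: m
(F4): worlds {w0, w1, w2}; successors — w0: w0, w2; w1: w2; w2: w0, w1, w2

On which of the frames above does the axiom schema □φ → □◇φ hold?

(F4)

The schema corresponds to a generalized confluence (Geach) condition: ∀x ∀z (xRz → ∃w (xRw ∧ zRw)).
(F1): fails — uRy but no t with uRt and yRt.
(F2): fails — vRw but no t with vRt and wRt.
(F3): fails — nRp but no w with nRw and pRw.
(F4): ✓.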